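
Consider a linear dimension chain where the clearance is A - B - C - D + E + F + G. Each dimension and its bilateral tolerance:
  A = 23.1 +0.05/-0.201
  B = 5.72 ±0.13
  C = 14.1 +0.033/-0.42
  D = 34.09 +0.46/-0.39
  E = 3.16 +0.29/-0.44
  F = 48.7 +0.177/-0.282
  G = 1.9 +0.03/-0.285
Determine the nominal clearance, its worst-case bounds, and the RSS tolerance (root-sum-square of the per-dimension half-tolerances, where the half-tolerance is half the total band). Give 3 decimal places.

nominal=22.950 wc=[21.119,24.437] rss=0.689

Stack each dimension's contribution:
  +A: nom +23.100 → Σnom=23.100; wc +0.050/-0.201 → slack +0.050/-0.201; half-tol=0.126, Σhalf²=0.015750
  -B: nom -5.720 → Σnom=17.380; wc +0.130/-0.130 → slack +0.180/-0.331; half-tol=0.130, Σhalf²=0.032650
  -C: nom -14.100 → Σnom=3.280; wc +0.420/-0.033 → slack +0.600/-0.364; half-tol=0.226, Σhalf²=0.083952
  -D: nom -34.090 → Σnom=-30.810; wc +0.390/-0.460 → slack +0.990/-0.824; half-tol=0.425, Σhalf²=0.264578
  +E: nom +3.160 → Σnom=-27.650; wc +0.290/-0.440 → slack +1.280/-1.264; half-tol=0.365, Σhalf²=0.397803
  +F: nom +48.700 → Σnom=21.050; wc +0.177/-0.282 → slack +1.457/-1.546; half-tol=0.229, Σhalf²=0.450473
  +G: nom +1.900 → Σnom=22.950; wc +0.030/-0.285 → slack +1.487/-1.831; half-tol=0.157, Σhalf²=0.475279
Nominal = 22.950. Worst-case = [22.950 - 1.831, 22.950 + 1.487] = [21.119, 24.437]. RSS = √0.475279 = 0.689.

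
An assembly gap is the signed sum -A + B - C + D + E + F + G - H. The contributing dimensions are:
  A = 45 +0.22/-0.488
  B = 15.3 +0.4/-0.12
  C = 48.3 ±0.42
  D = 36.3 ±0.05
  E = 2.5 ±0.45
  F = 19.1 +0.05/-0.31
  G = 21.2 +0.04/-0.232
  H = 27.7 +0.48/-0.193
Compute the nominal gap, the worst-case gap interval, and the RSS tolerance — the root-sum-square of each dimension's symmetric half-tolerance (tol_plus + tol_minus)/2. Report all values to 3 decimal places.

nominal=-26.600 wc=[-28.882,-24.509] rss=0.859

Stack each dimension's contribution:
  -A: nom -45.000 → Σnom=-45.000; wc +0.488/-0.220 → slack +0.488/-0.220; half-tol=0.354, Σhalf²=0.125316
  +B: nom +15.300 → Σnom=-29.700; wc +0.400/-0.120 → slack +0.888/-0.340; half-tol=0.260, Σhalf²=0.192916
  -C: nom -48.300 → Σnom=-78.000; wc +0.420/-0.420 → slack +1.308/-0.760; half-tol=0.420, Σhalf²=0.369316
  +D: nom +36.300 → Σnom=-41.700; wc +0.050/-0.050 → slack +1.358/-0.810; half-tol=0.050, Σhalf²=0.371816
  +E: nom +2.500 → Σnom=-39.200; wc +0.450/-0.450 → slack +1.808/-1.260; half-tol=0.450, Σhalf²=0.574316
  +F: nom +19.100 → Σnom=-20.100; wc +0.050/-0.310 → slack +1.858/-1.570; half-tol=0.180, Σhalf²=0.606716
  +G: nom +21.200 → Σnom=1.100; wc +0.040/-0.232 → slack +1.898/-1.802; half-tol=0.136, Σhalf²=0.625212
  -H: nom -27.700 → Σnom=-26.600; wc +0.193/-0.480 → slack +2.091/-2.282; half-tol=0.337, Σhalf²=0.738444
Nominal = -26.600. Worst-case = [-26.600 - 2.282, -26.600 + 2.091] = [-28.882, -24.509]. RSS = √0.738444 = 0.859.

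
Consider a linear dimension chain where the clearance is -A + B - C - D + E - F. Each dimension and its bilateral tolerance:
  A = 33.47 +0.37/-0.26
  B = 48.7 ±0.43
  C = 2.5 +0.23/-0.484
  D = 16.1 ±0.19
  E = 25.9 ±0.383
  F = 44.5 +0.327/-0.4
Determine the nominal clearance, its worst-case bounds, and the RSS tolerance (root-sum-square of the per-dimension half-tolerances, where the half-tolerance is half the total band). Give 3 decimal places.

nominal=-21.970 wc=[-23.900,-19.823] rss=0.852

Stack each dimension's contribution:
  -A: nom -33.470 → Σnom=-33.470; wc +0.260/-0.370 → slack +0.260/-0.370; half-tol=0.315, Σhalf²=0.099225
  +B: nom +48.700 → Σnom=15.230; wc +0.430/-0.430 → slack +0.690/-0.800; half-tol=0.430, Σhalf²=0.284125
  -C: nom -2.500 → Σnom=12.730; wc +0.484/-0.230 → slack +1.174/-1.030; half-tol=0.357, Σhalf²=0.411574
  -D: nom -16.100 → Σnom=-3.370; wc +0.190/-0.190 → slack +1.364/-1.220; half-tol=0.190, Σhalf²=0.447674
  +E: nom +25.900 → Σnom=22.530; wc +0.383/-0.383 → slack +1.747/-1.603; half-tol=0.383, Σhalf²=0.594363
  -F: nom -44.500 → Σnom=-21.970; wc +0.400/-0.327 → slack +2.147/-1.930; half-tol=0.364, Σhalf²=0.726495
Nominal = -21.970. Worst-case = [-21.970 - 1.930, -21.970 + 2.147] = [-23.900, -19.823]. RSS = √0.726495 = 0.852.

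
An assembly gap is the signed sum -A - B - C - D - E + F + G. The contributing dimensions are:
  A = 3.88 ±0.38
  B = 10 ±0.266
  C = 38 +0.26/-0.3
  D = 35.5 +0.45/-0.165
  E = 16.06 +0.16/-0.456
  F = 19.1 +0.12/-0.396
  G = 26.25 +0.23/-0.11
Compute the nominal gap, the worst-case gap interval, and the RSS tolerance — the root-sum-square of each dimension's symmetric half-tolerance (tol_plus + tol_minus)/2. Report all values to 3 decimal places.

Stack each dimension's contribution:
  -A: nom -3.880 → Σnom=-3.880; wc +0.380/-0.380 → slack +0.380/-0.380; half-tol=0.380, Σhalf²=0.144400
  -B: nom -10.000 → Σnom=-13.880; wc +0.266/-0.266 → slack +0.646/-0.646; half-tol=0.266, Σhalf²=0.215156
  -C: nom -38.000 → Σnom=-51.880; wc +0.300/-0.260 → slack +0.946/-0.906; half-tol=0.280, Σhalf²=0.293556
  -D: nom -35.500 → Σnom=-87.380; wc +0.165/-0.450 → slack +1.111/-1.356; half-tol=0.307, Σhalf²=0.388112
  -E: nom -16.060 → Σnom=-103.440; wc +0.456/-0.160 → slack +1.567/-1.516; half-tol=0.308, Σhalf²=0.482976
  +F: nom +19.100 → Σnom=-84.340; wc +0.120/-0.396 → slack +1.687/-1.912; half-tol=0.258, Σhalf²=0.549540
  +G: nom +26.250 → Σnom=-58.090; wc +0.230/-0.110 → slack +1.917/-2.022; half-tol=0.170, Σhalf²=0.578440
Nominal = -58.090. Worst-case = [-58.090 - 2.022, -58.090 + 1.917] = [-60.112, -56.173]. RSS = √0.578440 = 0.761.

nominal=-58.090 wc=[-60.112,-56.173] rss=0.761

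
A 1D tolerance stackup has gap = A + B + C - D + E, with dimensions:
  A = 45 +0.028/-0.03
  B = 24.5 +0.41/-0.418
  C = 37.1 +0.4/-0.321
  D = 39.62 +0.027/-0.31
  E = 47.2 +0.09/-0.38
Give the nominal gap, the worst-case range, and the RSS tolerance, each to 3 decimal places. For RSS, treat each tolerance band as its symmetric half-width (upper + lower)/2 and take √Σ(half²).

nominal=114.180 wc=[113.004,115.418] rss=0.621

Stack each dimension's contribution:
  +A: nom +45.000 → Σnom=45.000; wc +0.028/-0.030 → slack +0.028/-0.030; half-tol=0.029, Σhalf²=0.000841
  +B: nom +24.500 → Σnom=69.500; wc +0.410/-0.418 → slack +0.438/-0.448; half-tol=0.414, Σhalf²=0.172237
  +C: nom +37.100 → Σnom=106.600; wc +0.400/-0.321 → slack +0.838/-0.769; half-tol=0.361, Σhalf²=0.302197
  -D: nom -39.620 → Σnom=66.980; wc +0.310/-0.027 → slack +1.148/-0.796; half-tol=0.169, Σhalf²=0.330590
  +E: nom +47.200 → Σnom=114.180; wc +0.090/-0.380 → slack +1.238/-1.176; half-tol=0.235, Σhalf²=0.385815
Nominal = 114.180. Worst-case = [114.180 - 1.176, 114.180 + 1.238] = [113.004, 115.418]. RSS = √0.385815 = 0.621.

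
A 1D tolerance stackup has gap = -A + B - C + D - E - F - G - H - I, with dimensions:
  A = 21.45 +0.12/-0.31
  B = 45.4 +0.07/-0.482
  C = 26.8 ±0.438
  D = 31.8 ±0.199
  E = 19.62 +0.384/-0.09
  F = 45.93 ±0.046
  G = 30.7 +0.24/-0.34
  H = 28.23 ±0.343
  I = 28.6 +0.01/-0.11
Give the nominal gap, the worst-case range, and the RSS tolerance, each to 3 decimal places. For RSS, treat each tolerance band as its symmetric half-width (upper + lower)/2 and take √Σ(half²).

nominal=-124.130 wc=[-126.392,-122.184] rss=0.786

Stack each dimension's contribution:
  -A: nom -21.450 → Σnom=-21.450; wc +0.310/-0.120 → slack +0.310/-0.120; half-tol=0.215, Σhalf²=0.046225
  +B: nom +45.400 → Σnom=23.950; wc +0.070/-0.482 → slack +0.380/-0.602; half-tol=0.276, Σhalf²=0.122401
  -C: nom -26.800 → Σnom=-2.850; wc +0.438/-0.438 → slack +0.818/-1.040; half-tol=0.438, Σhalf²=0.314245
  +D: nom +31.800 → Σnom=28.950; wc +0.199/-0.199 → slack +1.017/-1.239; half-tol=0.199, Σhalf²=0.353846
  -E: nom -19.620 → Σnom=9.330; wc +0.090/-0.384 → slack +1.107/-1.623; half-tol=0.237, Σhalf²=0.410015
  -F: nom -45.930 → Σnom=-36.600; wc +0.046/-0.046 → slack +1.153/-1.669; half-tol=0.046, Σhalf²=0.412131
  -G: nom -30.700 → Σnom=-67.300; wc +0.340/-0.240 → slack +1.493/-1.909; half-tol=0.290, Σhalf²=0.496231
  -H: nom -28.230 → Σnom=-95.530; wc +0.343/-0.343 → slack +1.836/-2.252; half-tol=0.343, Σhalf²=0.613880
  -I: nom -28.600 → Σnom=-124.130; wc +0.110/-0.010 → slack +1.946/-2.262; half-tol=0.060, Σhalf²=0.617480
Nominal = -124.130. Worst-case = [-124.130 - 2.262, -124.130 + 1.946] = [-126.392, -122.184]. RSS = √0.617480 = 0.786.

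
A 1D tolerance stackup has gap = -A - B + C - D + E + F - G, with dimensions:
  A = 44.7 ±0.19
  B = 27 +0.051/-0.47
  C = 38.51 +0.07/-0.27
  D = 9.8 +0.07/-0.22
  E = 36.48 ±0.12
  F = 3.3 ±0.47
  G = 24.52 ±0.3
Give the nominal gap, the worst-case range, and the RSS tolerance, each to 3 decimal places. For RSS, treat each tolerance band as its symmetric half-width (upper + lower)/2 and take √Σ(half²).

nominal=-27.730 wc=[-29.201,-25.890] rss=0.692

Stack each dimension's contribution:
  -A: nom -44.700 → Σnom=-44.700; wc +0.190/-0.190 → slack +0.190/-0.190; half-tol=0.190, Σhalf²=0.036100
  -B: nom -27.000 → Σnom=-71.700; wc +0.470/-0.051 → slack +0.660/-0.241; half-tol=0.261, Σhalf²=0.103960
  +C: nom +38.510 → Σnom=-33.190; wc +0.070/-0.270 → slack +0.730/-0.511; half-tol=0.170, Σhalf²=0.132860
  -D: nom -9.800 → Σnom=-42.990; wc +0.220/-0.070 → slack +0.950/-0.581; half-tol=0.145, Σhalf²=0.153885
  +E: nom +36.480 → Σnom=-6.510; wc +0.120/-0.120 → slack +1.070/-0.701; half-tol=0.120, Σhalf²=0.168285
  +F: nom +3.300 → Σnom=-3.210; wc +0.470/-0.470 → slack +1.540/-1.171; half-tol=0.470, Σhalf²=0.389185
  -G: nom -24.520 → Σnom=-27.730; wc +0.300/-0.300 → slack +1.840/-1.471; half-tol=0.300, Σhalf²=0.479185
Nominal = -27.730. Worst-case = [-27.730 - 1.471, -27.730 + 1.840] = [-29.201, -25.890]. RSS = √0.479185 = 0.692.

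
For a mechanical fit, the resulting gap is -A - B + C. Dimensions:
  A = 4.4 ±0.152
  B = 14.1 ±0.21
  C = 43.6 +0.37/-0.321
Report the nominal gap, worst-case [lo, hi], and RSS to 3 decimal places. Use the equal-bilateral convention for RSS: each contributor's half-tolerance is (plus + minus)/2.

Stack each dimension's contribution:
  -A: nom -4.400 → Σnom=-4.400; wc +0.152/-0.152 → slack +0.152/-0.152; half-tol=0.152, Σhalf²=0.023104
  -B: nom -14.100 → Σnom=-18.500; wc +0.210/-0.210 → slack +0.362/-0.362; half-tol=0.210, Σhalf²=0.067204
  +C: nom +43.600 → Σnom=25.100; wc +0.370/-0.321 → slack +0.732/-0.683; half-tol=0.346, Σhalf²=0.186574
Nominal = 25.100. Worst-case = [25.100 - 0.683, 25.100 + 0.732] = [24.417, 25.832]. RSS = √0.186574 = 0.432.

nominal=25.100 wc=[24.417,25.832] rss=0.432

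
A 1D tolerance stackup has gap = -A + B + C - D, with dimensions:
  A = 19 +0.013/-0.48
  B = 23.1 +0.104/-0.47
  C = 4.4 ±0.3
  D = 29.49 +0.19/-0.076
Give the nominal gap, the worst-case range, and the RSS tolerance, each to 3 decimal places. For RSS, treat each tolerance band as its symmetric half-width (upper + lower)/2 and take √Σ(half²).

Stack each dimension's contribution:
  -A: nom -19.000 → Σnom=-19.000; wc +0.480/-0.013 → slack +0.480/-0.013; half-tol=0.246, Σhalf²=0.060762
  +B: nom +23.100 → Σnom=4.100; wc +0.104/-0.470 → slack +0.584/-0.483; half-tol=0.287, Σhalf²=0.143131
  +C: nom +4.400 → Σnom=8.500; wc +0.300/-0.300 → slack +0.884/-0.783; half-tol=0.300, Σhalf²=0.233131
  -D: nom -29.490 → Σnom=-20.990; wc +0.076/-0.190 → slack +0.960/-0.973; half-tol=0.133, Σhalf²=0.250820
Nominal = -20.990. Worst-case = [-20.990 - 0.973, -20.990 + 0.960] = [-21.963, -20.030]. RSS = √0.250820 = 0.501.

nominal=-20.990 wc=[-21.963,-20.030] rss=0.501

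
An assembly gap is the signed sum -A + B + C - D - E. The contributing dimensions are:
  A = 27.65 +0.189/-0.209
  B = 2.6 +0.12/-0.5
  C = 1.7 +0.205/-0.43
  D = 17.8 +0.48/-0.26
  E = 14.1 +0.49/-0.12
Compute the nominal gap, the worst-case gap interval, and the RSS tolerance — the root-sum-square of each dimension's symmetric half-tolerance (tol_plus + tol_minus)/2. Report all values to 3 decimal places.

Stack each dimension's contribution:
  -A: nom -27.650 → Σnom=-27.650; wc +0.209/-0.189 → slack +0.209/-0.189; half-tol=0.199, Σhalf²=0.039601
  +B: nom +2.600 → Σnom=-25.050; wc +0.120/-0.500 → slack +0.329/-0.689; half-tol=0.310, Σhalf²=0.135701
  +C: nom +1.700 → Σnom=-23.350; wc +0.205/-0.430 → slack +0.534/-1.119; half-tol=0.318, Σhalf²=0.236507
  -D: nom -17.800 → Σnom=-41.150; wc +0.260/-0.480 → slack +0.794/-1.599; half-tol=0.370, Σhalf²=0.373407
  -E: nom -14.100 → Σnom=-55.250; wc +0.120/-0.490 → slack +0.914/-2.089; half-tol=0.305, Σhalf²=0.466432
Nominal = -55.250. Worst-case = [-55.250 - 2.089, -55.250 + 0.914] = [-57.339, -54.336]. RSS = √0.466432 = 0.683.

nominal=-55.250 wc=[-57.339,-54.336] rss=0.683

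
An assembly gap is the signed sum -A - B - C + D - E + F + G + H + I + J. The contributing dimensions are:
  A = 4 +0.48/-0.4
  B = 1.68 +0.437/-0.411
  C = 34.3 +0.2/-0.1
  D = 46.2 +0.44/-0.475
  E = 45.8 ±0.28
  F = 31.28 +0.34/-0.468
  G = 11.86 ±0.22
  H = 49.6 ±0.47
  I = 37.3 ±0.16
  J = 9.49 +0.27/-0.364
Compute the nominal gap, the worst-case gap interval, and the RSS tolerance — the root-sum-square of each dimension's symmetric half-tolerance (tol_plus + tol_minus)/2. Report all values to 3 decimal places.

Stack each dimension's contribution:
  -A: nom -4.000 → Σnom=-4.000; wc +0.400/-0.480 → slack +0.400/-0.480; half-tol=0.440, Σhalf²=0.193600
  -B: nom -1.680 → Σnom=-5.680; wc +0.411/-0.437 → slack +0.811/-0.917; half-tol=0.424, Σhalf²=0.373376
  -C: nom -34.300 → Σnom=-39.980; wc +0.100/-0.200 → slack +0.911/-1.117; half-tol=0.150, Σhalf²=0.395876
  +D: nom +46.200 → Σnom=6.220; wc +0.440/-0.475 → slack +1.351/-1.592; half-tol=0.458, Σhalf²=0.605182
  -E: nom -45.800 → Σnom=-39.580; wc +0.280/-0.280 → slack +1.631/-1.872; half-tol=0.280, Σhalf²=0.683582
  +F: nom +31.280 → Σnom=-8.300; wc +0.340/-0.468 → slack +1.971/-2.340; half-tol=0.404, Σhalf²=0.846798
  +G: nom +11.860 → Σnom=3.560; wc +0.220/-0.220 → slack +2.191/-2.560; half-tol=0.220, Σhalf²=0.895198
  +H: nom +49.600 → Σnom=53.160; wc +0.470/-0.470 → slack +2.661/-3.030; half-tol=0.470, Σhalf²=1.116098
  +I: nom +37.300 → Σnom=90.460; wc +0.160/-0.160 → slack +2.821/-3.190; half-tol=0.160, Σhalf²=1.141698
  +J: nom +9.490 → Σnom=99.950; wc +0.270/-0.364 → slack +3.091/-3.554; half-tol=0.317, Σhalf²=1.242187
Nominal = 99.950. Worst-case = [99.950 - 3.554, 99.950 + 3.091] = [96.396, 103.041]. RSS = √1.242187 = 1.115.

nominal=99.950 wc=[96.396,103.041] rss=1.115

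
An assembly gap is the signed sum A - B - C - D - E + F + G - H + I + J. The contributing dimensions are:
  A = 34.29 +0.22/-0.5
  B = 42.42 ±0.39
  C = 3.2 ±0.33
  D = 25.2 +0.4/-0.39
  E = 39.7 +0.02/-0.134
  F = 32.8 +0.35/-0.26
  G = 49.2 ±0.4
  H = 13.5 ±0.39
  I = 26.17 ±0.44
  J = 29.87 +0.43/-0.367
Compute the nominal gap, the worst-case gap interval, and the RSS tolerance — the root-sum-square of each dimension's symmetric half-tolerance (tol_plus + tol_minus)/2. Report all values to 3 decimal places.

nominal=48.310 wc=[44.813,51.784] rss=1.145

Stack each dimension's contribution:
  +A: nom +34.290 → Σnom=34.290; wc +0.220/-0.500 → slack +0.220/-0.500; half-tol=0.360, Σhalf²=0.129600
  -B: nom -42.420 → Σnom=-8.130; wc +0.390/-0.390 → slack +0.610/-0.890; half-tol=0.390, Σhalf²=0.281700
  -C: nom -3.200 → Σnom=-11.330; wc +0.330/-0.330 → slack +0.940/-1.220; half-tol=0.330, Σhalf²=0.390600
  -D: nom -25.200 → Σnom=-36.530; wc +0.390/-0.400 → slack +1.330/-1.620; half-tol=0.395, Σhalf²=0.546625
  -E: nom -39.700 → Σnom=-76.230; wc +0.134/-0.020 → slack +1.464/-1.640; half-tol=0.077, Σhalf²=0.552554
  +F: nom +32.800 → Σnom=-43.430; wc +0.350/-0.260 → slack +1.814/-1.900; half-tol=0.305, Σhalf²=0.645579
  +G: nom +49.200 → Σnom=5.770; wc +0.400/-0.400 → slack +2.214/-2.300; half-tol=0.400, Σhalf²=0.805579
  -H: nom -13.500 → Σnom=-7.730; wc +0.390/-0.390 → slack +2.604/-2.690; half-tol=0.390, Σhalf²=0.957679
  +I: nom +26.170 → Σnom=18.440; wc +0.440/-0.440 → slack +3.044/-3.130; half-tol=0.440, Σhalf²=1.151279
  +J: nom +29.870 → Σnom=48.310; wc +0.430/-0.367 → slack +3.474/-3.497; half-tol=0.398, Σhalf²=1.310081
Nominal = 48.310. Worst-case = [48.310 - 3.497, 48.310 + 3.474] = [44.813, 51.784]. RSS = √1.310081 = 1.145.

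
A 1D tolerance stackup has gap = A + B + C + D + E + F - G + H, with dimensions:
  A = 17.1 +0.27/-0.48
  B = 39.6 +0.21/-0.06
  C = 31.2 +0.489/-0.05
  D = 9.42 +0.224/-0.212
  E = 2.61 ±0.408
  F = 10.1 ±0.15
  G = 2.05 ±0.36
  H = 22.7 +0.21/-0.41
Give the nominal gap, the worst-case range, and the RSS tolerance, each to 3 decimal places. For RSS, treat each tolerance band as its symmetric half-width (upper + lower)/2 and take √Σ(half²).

Stack each dimension's contribution:
  +A: nom +17.100 → Σnom=17.100; wc +0.270/-0.480 → slack +0.270/-0.480; half-tol=0.375, Σhalf²=0.140625
  +B: nom +39.600 → Σnom=56.700; wc +0.210/-0.060 → slack +0.480/-0.540; half-tol=0.135, Σhalf²=0.158850
  +C: nom +31.200 → Σnom=87.900; wc +0.489/-0.050 → slack +0.969/-0.590; half-tol=0.270, Σhalf²=0.231480
  +D: nom +9.420 → Σnom=97.320; wc +0.224/-0.212 → slack +1.193/-0.802; half-tol=0.218, Σhalf²=0.279004
  +E: nom +2.610 → Σnom=99.930; wc +0.408/-0.408 → slack +1.601/-1.210; half-tol=0.408, Σhalf²=0.445468
  +F: nom +10.100 → Σnom=110.030; wc +0.150/-0.150 → slack +1.751/-1.360; half-tol=0.150, Σhalf²=0.467968
  -G: nom -2.050 → Σnom=107.980; wc +0.360/-0.360 → slack +2.111/-1.720; half-tol=0.360, Σhalf²=0.597568
  +H: nom +22.700 → Σnom=130.680; wc +0.210/-0.410 → slack +2.321/-2.130; half-tol=0.310, Σhalf²=0.693668
Nominal = 130.680. Worst-case = [130.680 - 2.130, 130.680 + 2.321] = [128.550, 133.001]. RSS = √0.693668 = 0.833.

nominal=130.680 wc=[128.550,133.001] rss=0.833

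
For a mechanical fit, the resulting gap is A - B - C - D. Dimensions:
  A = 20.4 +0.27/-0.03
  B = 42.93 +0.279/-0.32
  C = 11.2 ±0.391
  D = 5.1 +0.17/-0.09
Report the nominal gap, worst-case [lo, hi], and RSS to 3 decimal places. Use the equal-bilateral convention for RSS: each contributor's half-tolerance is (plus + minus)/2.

nominal=-38.830 wc=[-39.700,-37.759] rss=0.531

Stack each dimension's contribution:
  +A: nom +20.400 → Σnom=20.400; wc +0.270/-0.030 → slack +0.270/-0.030; half-tol=0.150, Σhalf²=0.022500
  -B: nom -42.930 → Σnom=-22.530; wc +0.320/-0.279 → slack +0.590/-0.309; half-tol=0.299, Σhalf²=0.112200
  -C: nom -11.200 → Σnom=-33.730; wc +0.391/-0.391 → slack +0.981/-0.700; half-tol=0.391, Σhalf²=0.265081
  -D: nom -5.100 → Σnom=-38.830; wc +0.090/-0.170 → slack +1.071/-0.870; half-tol=0.130, Σhalf²=0.281981
Nominal = -38.830. Worst-case = [-38.830 - 0.870, -38.830 + 1.071] = [-39.700, -37.759]. RSS = √0.281981 = 0.531.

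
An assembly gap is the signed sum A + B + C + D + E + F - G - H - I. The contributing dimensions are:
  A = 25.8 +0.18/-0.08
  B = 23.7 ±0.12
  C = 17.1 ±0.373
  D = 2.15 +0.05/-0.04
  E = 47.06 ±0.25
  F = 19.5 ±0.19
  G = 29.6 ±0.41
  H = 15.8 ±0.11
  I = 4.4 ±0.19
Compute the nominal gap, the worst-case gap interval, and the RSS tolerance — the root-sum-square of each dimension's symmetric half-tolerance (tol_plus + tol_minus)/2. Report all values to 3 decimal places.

nominal=85.510 wc=[83.747,87.383] rss=0.698

Stack each dimension's contribution:
  +A: nom +25.800 → Σnom=25.800; wc +0.180/-0.080 → slack +0.180/-0.080; half-tol=0.130, Σhalf²=0.016900
  +B: nom +23.700 → Σnom=49.500; wc +0.120/-0.120 → slack +0.300/-0.200; half-tol=0.120, Σhalf²=0.031300
  +C: nom +17.100 → Σnom=66.600; wc +0.373/-0.373 → slack +0.673/-0.573; half-tol=0.373, Σhalf²=0.170429
  +D: nom +2.150 → Σnom=68.750; wc +0.050/-0.040 → slack +0.723/-0.613; half-tol=0.045, Σhalf²=0.172454
  +E: nom +47.060 → Σnom=115.810; wc +0.250/-0.250 → slack +0.973/-0.863; half-tol=0.250, Σhalf²=0.234954
  +F: nom +19.500 → Σnom=135.310; wc +0.190/-0.190 → slack +1.163/-1.053; half-tol=0.190, Σhalf²=0.271054
  -G: nom -29.600 → Σnom=105.710; wc +0.410/-0.410 → slack +1.573/-1.463; half-tol=0.410, Σhalf²=0.439154
  -H: nom -15.800 → Σnom=89.910; wc +0.110/-0.110 → slack +1.683/-1.573; half-tol=0.110, Σhalf²=0.451254
  -I: nom -4.400 → Σnom=85.510; wc +0.190/-0.190 → slack +1.873/-1.763; half-tol=0.190, Σhalf²=0.487354
Nominal = 85.510. Worst-case = [85.510 - 1.763, 85.510 + 1.873] = [83.747, 87.383]. RSS = √0.487354 = 0.698.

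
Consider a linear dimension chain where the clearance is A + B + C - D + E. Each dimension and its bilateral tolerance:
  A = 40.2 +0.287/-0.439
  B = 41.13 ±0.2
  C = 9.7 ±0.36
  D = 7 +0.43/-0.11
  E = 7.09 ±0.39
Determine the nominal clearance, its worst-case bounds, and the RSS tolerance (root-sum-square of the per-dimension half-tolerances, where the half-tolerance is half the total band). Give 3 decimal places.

Stack each dimension's contribution:
  +A: nom +40.200 → Σnom=40.200; wc +0.287/-0.439 → slack +0.287/-0.439; half-tol=0.363, Σhalf²=0.131769
  +B: nom +41.130 → Σnom=81.330; wc +0.200/-0.200 → slack +0.487/-0.639; half-tol=0.200, Σhalf²=0.171769
  +C: nom +9.700 → Σnom=91.030; wc +0.360/-0.360 → slack +0.847/-0.999; half-tol=0.360, Σhalf²=0.301369
  -D: nom -7.000 → Σnom=84.030; wc +0.110/-0.430 → slack +0.957/-1.429; half-tol=0.270, Σhalf²=0.374269
  +E: nom +7.090 → Σnom=91.120; wc +0.390/-0.390 → slack +1.347/-1.819; half-tol=0.390, Σhalf²=0.526369
Nominal = 91.120. Worst-case = [91.120 - 1.819, 91.120 + 1.347] = [89.301, 92.467]. RSS = √0.526369 = 0.726.

nominal=91.120 wc=[89.301,92.467] rss=0.726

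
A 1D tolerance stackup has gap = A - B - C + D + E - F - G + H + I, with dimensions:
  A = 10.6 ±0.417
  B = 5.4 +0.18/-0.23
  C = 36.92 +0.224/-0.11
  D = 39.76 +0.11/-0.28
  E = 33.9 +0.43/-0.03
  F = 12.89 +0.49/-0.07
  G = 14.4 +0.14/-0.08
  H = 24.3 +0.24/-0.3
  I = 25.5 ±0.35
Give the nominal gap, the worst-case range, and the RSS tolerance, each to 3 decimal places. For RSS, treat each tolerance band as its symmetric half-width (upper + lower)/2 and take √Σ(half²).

nominal=64.450 wc=[62.039,66.487] rss=0.788

Stack each dimension's contribution:
  +A: nom +10.600 → Σnom=10.600; wc +0.417/-0.417 → slack +0.417/-0.417; half-tol=0.417, Σhalf²=0.173889
  -B: nom -5.400 → Σnom=5.200; wc +0.230/-0.180 → slack +0.647/-0.597; half-tol=0.205, Σhalf²=0.215914
  -C: nom -36.920 → Σnom=-31.720; wc +0.110/-0.224 → slack +0.757/-0.821; half-tol=0.167, Σhalf²=0.243803
  +D: nom +39.760 → Σnom=8.040; wc +0.110/-0.280 → slack +0.867/-1.101; half-tol=0.195, Σhalf²=0.281828
  +E: nom +33.900 → Σnom=41.940; wc +0.430/-0.030 → slack +1.297/-1.131; half-tol=0.230, Σhalf²=0.334728
  -F: nom -12.890 → Σnom=29.050; wc +0.070/-0.490 → slack +1.367/-1.621; half-tol=0.280, Σhalf²=0.413128
  -G: nom -14.400 → Σnom=14.650; wc +0.080/-0.140 → slack +1.447/-1.761; half-tol=0.110, Σhalf²=0.425228
  +H: nom +24.300 → Σnom=38.950; wc +0.240/-0.300 → slack +1.687/-2.061; half-tol=0.270, Σhalf²=0.498128
  +I: nom +25.500 → Σnom=64.450; wc +0.350/-0.350 → slack +2.037/-2.411; half-tol=0.350, Σhalf²=0.620628
Nominal = 64.450. Worst-case = [64.450 - 2.411, 64.450 + 2.037] = [62.039, 66.487]. RSS = √0.620628 = 0.788.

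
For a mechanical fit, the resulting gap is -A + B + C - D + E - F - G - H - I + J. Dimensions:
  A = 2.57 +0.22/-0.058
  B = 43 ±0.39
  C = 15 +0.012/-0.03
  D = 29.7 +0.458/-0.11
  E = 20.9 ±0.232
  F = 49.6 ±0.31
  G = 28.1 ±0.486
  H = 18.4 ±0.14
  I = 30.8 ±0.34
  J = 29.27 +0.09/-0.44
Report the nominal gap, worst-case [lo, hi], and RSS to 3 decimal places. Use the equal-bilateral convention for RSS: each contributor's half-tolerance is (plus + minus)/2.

Stack each dimension's contribution:
  -A: nom -2.570 → Σnom=-2.570; wc +0.058/-0.220 → slack +0.058/-0.220; half-tol=0.139, Σhalf²=0.019321
  +B: nom +43.000 → Σnom=40.430; wc +0.390/-0.390 → slack +0.448/-0.610; half-tol=0.390, Σhalf²=0.171421
  +C: nom +15.000 → Σnom=55.430; wc +0.012/-0.030 → slack +0.460/-0.640; half-tol=0.021, Σhalf²=0.171862
  -D: nom -29.700 → Σnom=25.730; wc +0.110/-0.458 → slack +0.570/-1.098; half-tol=0.284, Σhalf²=0.252518
  +E: nom +20.900 → Σnom=46.630; wc +0.232/-0.232 → slack +0.802/-1.330; half-tol=0.232, Σhalf²=0.306342
  -F: nom -49.600 → Σnom=-2.970; wc +0.310/-0.310 → slack +1.112/-1.640; half-tol=0.310, Σhalf²=0.402442
  -G: nom -28.100 → Σnom=-31.070; wc +0.486/-0.486 → slack +1.598/-2.126; half-tol=0.486, Σhalf²=0.638638
  -H: nom -18.400 → Σnom=-49.470; wc +0.140/-0.140 → slack +1.738/-2.266; half-tol=0.140, Σhalf²=0.658238
  -I: nom -30.800 → Σnom=-80.270; wc +0.340/-0.340 → slack +2.078/-2.606; half-tol=0.340, Σhalf²=0.773838
  +J: nom +29.270 → Σnom=-51.000; wc +0.090/-0.440 → slack +2.168/-3.046; half-tol=0.265, Σhalf²=0.844063
Nominal = -51.000. Worst-case = [-51.000 - 3.046, -51.000 + 2.168] = [-54.046, -48.832]. RSS = √0.844063 = 0.919.

nominal=-51.000 wc=[-54.046,-48.832] rss=0.919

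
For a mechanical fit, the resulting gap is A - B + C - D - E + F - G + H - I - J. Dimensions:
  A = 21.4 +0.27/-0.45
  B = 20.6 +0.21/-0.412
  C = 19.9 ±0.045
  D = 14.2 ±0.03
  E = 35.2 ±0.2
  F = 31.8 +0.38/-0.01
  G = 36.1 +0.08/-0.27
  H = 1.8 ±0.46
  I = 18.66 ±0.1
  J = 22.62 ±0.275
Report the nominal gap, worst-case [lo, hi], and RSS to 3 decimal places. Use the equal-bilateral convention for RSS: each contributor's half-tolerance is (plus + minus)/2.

nominal=-72.480 wc=[-74.340,-70.038] rss=0.797

Stack each dimension's contribution:
  +A: nom +21.400 → Σnom=21.400; wc +0.270/-0.450 → slack +0.270/-0.450; half-tol=0.360, Σhalf²=0.129600
  -B: nom -20.600 → Σnom=0.800; wc +0.412/-0.210 → slack +0.682/-0.660; half-tol=0.311, Σhalf²=0.226321
  +C: nom +19.900 → Σnom=20.700; wc +0.045/-0.045 → slack +0.727/-0.705; half-tol=0.045, Σhalf²=0.228346
  -D: nom -14.200 → Σnom=6.500; wc +0.030/-0.030 → slack +0.757/-0.735; half-tol=0.030, Σhalf²=0.229246
  -E: nom -35.200 → Σnom=-28.700; wc +0.200/-0.200 → slack +0.957/-0.935; half-tol=0.200, Σhalf²=0.269246
  +F: nom +31.800 → Σnom=3.100; wc +0.380/-0.010 → slack +1.337/-0.945; half-tol=0.195, Σhalf²=0.307271
  -G: nom -36.100 → Σnom=-33.000; wc +0.270/-0.080 → slack +1.607/-1.025; half-tol=0.175, Σhalf²=0.337896
  +H: nom +1.800 → Σnom=-31.200; wc +0.460/-0.460 → slack +2.067/-1.485; half-tol=0.460, Σhalf²=0.549496
  -I: nom -18.660 → Σnom=-49.860; wc +0.100/-0.100 → slack +2.167/-1.585; half-tol=0.100, Σhalf²=0.559496
  -J: nom -22.620 → Σnom=-72.480; wc +0.275/-0.275 → slack +2.442/-1.860; half-tol=0.275, Σhalf²=0.635121
Nominal = -72.480. Worst-case = [-72.480 - 1.860, -72.480 + 2.442] = [-74.340, -70.038]. RSS = √0.635121 = 0.797.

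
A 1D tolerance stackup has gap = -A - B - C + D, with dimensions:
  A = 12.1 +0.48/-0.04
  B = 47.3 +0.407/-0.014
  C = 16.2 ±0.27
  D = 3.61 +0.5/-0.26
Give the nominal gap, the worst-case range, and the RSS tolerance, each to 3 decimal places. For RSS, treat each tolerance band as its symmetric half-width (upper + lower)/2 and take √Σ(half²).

nominal=-71.990 wc=[-73.407,-71.166] rss=0.574

Stack each dimension's contribution:
  -A: nom -12.100 → Σnom=-12.100; wc +0.040/-0.480 → slack +0.040/-0.480; half-tol=0.260, Σhalf²=0.067600
  -B: nom -47.300 → Σnom=-59.400; wc +0.014/-0.407 → slack +0.054/-0.887; half-tol=0.210, Σhalf²=0.111910
  -C: nom -16.200 → Σnom=-75.600; wc +0.270/-0.270 → slack +0.324/-1.157; half-tol=0.270, Σhalf²=0.184810
  +D: nom +3.610 → Σnom=-71.990; wc +0.500/-0.260 → slack +0.824/-1.417; half-tol=0.380, Σhalf²=0.329210
Nominal = -71.990. Worst-case = [-71.990 - 1.417, -71.990 + 0.824] = [-73.407, -71.166]. RSS = √0.329210 = 0.574.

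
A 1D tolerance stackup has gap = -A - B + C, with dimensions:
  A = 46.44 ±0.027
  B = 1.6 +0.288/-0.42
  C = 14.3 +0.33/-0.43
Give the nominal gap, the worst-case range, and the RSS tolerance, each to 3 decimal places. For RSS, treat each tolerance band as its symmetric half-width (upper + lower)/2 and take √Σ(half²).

Stack each dimension's contribution:
  -A: nom -46.440 → Σnom=-46.440; wc +0.027/-0.027 → slack +0.027/-0.027; half-tol=0.027, Σhalf²=0.000729
  -B: nom -1.600 → Σnom=-48.040; wc +0.420/-0.288 → slack +0.447/-0.315; half-tol=0.354, Σhalf²=0.126045
  +C: nom +14.300 → Σnom=-33.740; wc +0.330/-0.430 → slack +0.777/-0.745; half-tol=0.380, Σhalf²=0.270445
Nominal = -33.740. Worst-case = [-33.740 - 0.745, -33.740 + 0.777] = [-34.485, -32.963]. RSS = √0.270445 = 0.520.

nominal=-33.740 wc=[-34.485,-32.963] rss=0.520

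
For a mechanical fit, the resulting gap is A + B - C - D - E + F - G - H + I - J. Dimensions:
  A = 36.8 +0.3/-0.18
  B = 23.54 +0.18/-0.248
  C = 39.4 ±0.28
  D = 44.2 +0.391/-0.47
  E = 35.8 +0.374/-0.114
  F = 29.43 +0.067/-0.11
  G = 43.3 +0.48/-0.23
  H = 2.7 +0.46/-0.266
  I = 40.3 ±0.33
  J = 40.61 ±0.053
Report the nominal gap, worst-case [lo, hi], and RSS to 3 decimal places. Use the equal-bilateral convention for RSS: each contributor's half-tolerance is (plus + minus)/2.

nominal=-75.940 wc=[-78.846,-73.650] rss=0.897

Stack each dimension's contribution:
  +A: nom +36.800 → Σnom=36.800; wc +0.300/-0.180 → slack +0.300/-0.180; half-tol=0.240, Σhalf²=0.057600
  +B: nom +23.540 → Σnom=60.340; wc +0.180/-0.248 → slack +0.480/-0.428; half-tol=0.214, Σhalf²=0.103396
  -C: nom -39.400 → Σnom=20.940; wc +0.280/-0.280 → slack +0.760/-0.708; half-tol=0.280, Σhalf²=0.181796
  -D: nom -44.200 → Σnom=-23.260; wc +0.470/-0.391 → slack +1.230/-1.099; half-tol=0.430, Σhalf²=0.367126
  -E: nom -35.800 → Σnom=-59.060; wc +0.114/-0.374 → slack +1.344/-1.473; half-tol=0.244, Σhalf²=0.426662
  +F: nom +29.430 → Σnom=-29.630; wc +0.067/-0.110 → slack +1.411/-1.583; half-tol=0.088, Σhalf²=0.434494
  -G: nom -43.300 → Σnom=-72.930; wc +0.230/-0.480 → slack +1.641/-2.063; half-tol=0.355, Σhalf²=0.560519
  -H: nom -2.700 → Σnom=-75.630; wc +0.266/-0.460 → slack +1.907/-2.523; half-tol=0.363, Σhalf²=0.692288
  +I: nom +40.300 → Σnom=-35.330; wc +0.330/-0.330 → slack +2.237/-2.853; half-tol=0.330, Σhalf²=0.801188
  -J: nom -40.610 → Σnom=-75.940; wc +0.053/-0.053 → slack +2.290/-2.906; half-tol=0.053, Σhalf²=0.803997
Nominal = -75.940. Worst-case = [-75.940 - 2.906, -75.940 + 2.290] = [-78.846, -73.650]. RSS = √0.803997 = 0.897.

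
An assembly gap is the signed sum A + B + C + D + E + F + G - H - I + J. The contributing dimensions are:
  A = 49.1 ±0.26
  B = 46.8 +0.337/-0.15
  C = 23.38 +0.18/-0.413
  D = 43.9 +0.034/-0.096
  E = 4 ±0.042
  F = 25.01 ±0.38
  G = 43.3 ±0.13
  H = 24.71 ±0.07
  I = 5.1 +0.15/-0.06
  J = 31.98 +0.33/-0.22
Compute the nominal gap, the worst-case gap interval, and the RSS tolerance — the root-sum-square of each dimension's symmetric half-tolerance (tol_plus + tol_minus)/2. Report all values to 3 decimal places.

Stack each dimension's contribution:
  +A: nom +49.100 → Σnom=49.100; wc +0.260/-0.260 → slack +0.260/-0.260; half-tol=0.260, Σhalf²=0.067600
  +B: nom +46.800 → Σnom=95.900; wc +0.337/-0.150 → slack +0.597/-0.410; half-tol=0.243, Σhalf²=0.126892
  +C: nom +23.380 → Σnom=119.280; wc +0.180/-0.413 → slack +0.777/-0.823; half-tol=0.296, Σhalf²=0.214805
  +D: nom +43.900 → Σnom=163.180; wc +0.034/-0.096 → slack +0.811/-0.919; half-tol=0.065, Σhalf²=0.219030
  +E: nom +4.000 → Σnom=167.180; wc +0.042/-0.042 → slack +0.853/-0.961; half-tol=0.042, Σhalf²=0.220794
  +F: nom +25.010 → Σnom=192.190; wc +0.380/-0.380 → slack +1.233/-1.341; half-tol=0.380, Σhalf²=0.365194
  +G: nom +43.300 → Σnom=235.490; wc +0.130/-0.130 → slack +1.363/-1.471; half-tol=0.130, Σhalf²=0.382094
  -H: nom -24.710 → Σnom=210.780; wc +0.070/-0.070 → slack +1.433/-1.541; half-tol=0.070, Σhalf²=0.386994
  -I: nom -5.100 → Σnom=205.680; wc +0.060/-0.150 → slack +1.493/-1.691; half-tol=0.105, Σhalf²=0.398019
  +J: nom +31.980 → Σnom=237.660; wc +0.330/-0.220 → slack +1.823/-1.911; half-tol=0.275, Σhalf²=0.473644
Nominal = 237.660. Worst-case = [237.660 - 1.911, 237.660 + 1.823] = [235.749, 239.483]. RSS = √0.473644 = 0.688.

nominal=237.660 wc=[235.749,239.483] rss=0.688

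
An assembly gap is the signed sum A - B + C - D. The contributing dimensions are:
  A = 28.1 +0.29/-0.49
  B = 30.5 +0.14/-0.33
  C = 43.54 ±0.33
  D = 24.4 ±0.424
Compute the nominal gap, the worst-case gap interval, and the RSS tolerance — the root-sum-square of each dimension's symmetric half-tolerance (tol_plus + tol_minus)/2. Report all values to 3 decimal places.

nominal=16.740 wc=[15.356,18.114] rss=0.704

Stack each dimension's contribution:
  +A: nom +28.100 → Σnom=28.100; wc +0.290/-0.490 → slack +0.290/-0.490; half-tol=0.390, Σhalf²=0.152100
  -B: nom -30.500 → Σnom=-2.400; wc +0.330/-0.140 → slack +0.620/-0.630; half-tol=0.235, Σhalf²=0.207325
  +C: nom +43.540 → Σnom=41.140; wc +0.330/-0.330 → slack +0.950/-0.960; half-tol=0.330, Σhalf²=0.316225
  -D: nom -24.400 → Σnom=16.740; wc +0.424/-0.424 → slack +1.374/-1.384; half-tol=0.424, Σhalf²=0.496001
Nominal = 16.740. Worst-case = [16.740 - 1.384, 16.740 + 1.374] = [15.356, 18.114]. RSS = √0.496001 = 0.704.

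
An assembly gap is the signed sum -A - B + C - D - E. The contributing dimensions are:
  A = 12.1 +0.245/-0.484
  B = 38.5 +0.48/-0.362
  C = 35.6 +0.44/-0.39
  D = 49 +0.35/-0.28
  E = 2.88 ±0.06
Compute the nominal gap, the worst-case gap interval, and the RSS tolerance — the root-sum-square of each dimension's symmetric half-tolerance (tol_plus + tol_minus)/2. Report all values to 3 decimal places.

Stack each dimension's contribution:
  -A: nom -12.100 → Σnom=-12.100; wc +0.484/-0.245 → slack +0.484/-0.245; half-tol=0.364, Σhalf²=0.132860
  -B: nom -38.500 → Σnom=-50.600; wc +0.362/-0.480 → slack +0.846/-0.725; half-tol=0.421, Σhalf²=0.310101
  +C: nom +35.600 → Σnom=-15.000; wc +0.440/-0.390 → slack +1.286/-1.115; half-tol=0.415, Σhalf²=0.482326
  -D: nom -49.000 → Σnom=-64.000; wc +0.280/-0.350 → slack +1.566/-1.465; half-tol=0.315, Σhalf²=0.581551
  -E: nom -2.880 → Σnom=-66.880; wc +0.060/-0.060 → slack +1.626/-1.525; half-tol=0.060, Σhalf²=0.585151
Nominal = -66.880. Worst-case = [-66.880 - 1.525, -66.880 + 1.626] = [-68.405, -65.254]. RSS = √0.585151 = 0.765.

nominal=-66.880 wc=[-68.405,-65.254] rss=0.765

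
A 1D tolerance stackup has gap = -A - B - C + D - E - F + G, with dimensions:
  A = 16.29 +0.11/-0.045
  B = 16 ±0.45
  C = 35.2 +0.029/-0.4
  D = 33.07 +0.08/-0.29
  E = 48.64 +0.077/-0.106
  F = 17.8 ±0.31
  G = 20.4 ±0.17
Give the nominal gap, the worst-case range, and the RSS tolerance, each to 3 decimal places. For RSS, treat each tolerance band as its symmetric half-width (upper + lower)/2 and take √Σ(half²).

nominal=-80.460 wc=[-81.896,-78.899] rss=0.650

Stack each dimension's contribution:
  -A: nom -16.290 → Σnom=-16.290; wc +0.045/-0.110 → slack +0.045/-0.110; half-tol=0.077, Σhalf²=0.006006
  -B: nom -16.000 → Σnom=-32.290; wc +0.450/-0.450 → slack +0.495/-0.560; half-tol=0.450, Σhalf²=0.208506
  -C: nom -35.200 → Σnom=-67.490; wc +0.400/-0.029 → slack +0.895/-0.589; half-tol=0.215, Σhalf²=0.254517
  +D: nom +33.070 → Σnom=-34.420; wc +0.080/-0.290 → slack +0.975/-0.879; half-tol=0.185, Σhalf²=0.288742
  -E: nom -48.640 → Σnom=-83.060; wc +0.106/-0.077 → slack +1.081/-0.956; half-tol=0.091, Σhalf²=0.297114
  -F: nom -17.800 → Σnom=-100.860; wc +0.310/-0.310 → slack +1.391/-1.266; half-tol=0.310, Σhalf²=0.393214
  +G: nom +20.400 → Σnom=-80.460; wc +0.170/-0.170 → slack +1.561/-1.436; half-tol=0.170, Σhalf²=0.422114
Nominal = -80.460. Worst-case = [-80.460 - 1.436, -80.460 + 1.561] = [-81.896, -78.899]. RSS = √0.422114 = 0.650.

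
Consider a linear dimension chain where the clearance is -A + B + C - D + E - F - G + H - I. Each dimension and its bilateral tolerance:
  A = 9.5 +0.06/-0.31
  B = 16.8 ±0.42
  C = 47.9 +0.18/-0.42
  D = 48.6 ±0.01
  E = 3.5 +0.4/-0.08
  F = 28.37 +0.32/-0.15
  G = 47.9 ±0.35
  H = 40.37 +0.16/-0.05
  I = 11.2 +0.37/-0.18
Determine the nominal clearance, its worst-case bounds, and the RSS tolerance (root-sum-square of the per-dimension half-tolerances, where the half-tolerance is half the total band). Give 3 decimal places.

Stack each dimension's contribution:
  -A: nom -9.500 → Σnom=-9.500; wc +0.310/-0.060 → slack +0.310/-0.060; half-tol=0.185, Σhalf²=0.034225
  +B: nom +16.800 → Σnom=7.300; wc +0.420/-0.420 → slack +0.730/-0.480; half-tol=0.420, Σhalf²=0.210625
  +C: nom +47.900 → Σnom=55.200; wc +0.180/-0.420 → slack +0.910/-0.900; half-tol=0.300, Σhalf²=0.300625
  -D: nom -48.600 → Σnom=6.600; wc +0.010/-0.010 → slack +0.920/-0.910; half-tol=0.010, Σhalf²=0.300725
  +E: nom +3.500 → Σnom=10.100; wc +0.400/-0.080 → slack +1.320/-0.990; half-tol=0.240, Σhalf²=0.358325
  -F: nom -28.370 → Σnom=-18.270; wc +0.150/-0.320 → slack +1.470/-1.310; half-tol=0.235, Σhalf²=0.413550
  -G: nom -47.900 → Σnom=-66.170; wc +0.350/-0.350 → slack +1.820/-1.660; half-tol=0.350, Σhalf²=0.536050
  +H: nom +40.370 → Σnom=-25.800; wc +0.160/-0.050 → slack +1.980/-1.710; half-tol=0.105, Σhalf²=0.547075
  -I: nom -11.200 → Σnom=-37.000; wc +0.180/-0.370 → slack +2.160/-2.080; half-tol=0.275, Σhalf²=0.622700
Nominal = -37.000. Worst-case = [-37.000 - 2.080, -37.000 + 2.160] = [-39.080, -34.840]. RSS = √0.622700 = 0.789.

nominal=-37.000 wc=[-39.080,-34.840] rss=0.789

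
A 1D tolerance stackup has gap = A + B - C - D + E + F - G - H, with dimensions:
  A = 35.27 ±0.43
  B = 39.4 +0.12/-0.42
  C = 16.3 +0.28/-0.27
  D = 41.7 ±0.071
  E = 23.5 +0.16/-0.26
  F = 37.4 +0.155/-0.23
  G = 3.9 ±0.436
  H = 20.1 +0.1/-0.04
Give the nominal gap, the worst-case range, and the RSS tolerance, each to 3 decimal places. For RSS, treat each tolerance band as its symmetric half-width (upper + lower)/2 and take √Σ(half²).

Stack each dimension's contribution:
  +A: nom +35.270 → Σnom=35.270; wc +0.430/-0.430 → slack +0.430/-0.430; half-tol=0.430, Σhalf²=0.184900
  +B: nom +39.400 → Σnom=74.670; wc +0.120/-0.420 → slack +0.550/-0.850; half-tol=0.270, Σhalf²=0.257800
  -C: nom -16.300 → Σnom=58.370; wc +0.270/-0.280 → slack +0.820/-1.130; half-tol=0.275, Σhalf²=0.333425
  -D: nom -41.700 → Σnom=16.670; wc +0.071/-0.071 → slack +0.891/-1.201; half-tol=0.071, Σhalf²=0.338466
  +E: nom +23.500 → Σnom=40.170; wc +0.160/-0.260 → slack +1.051/-1.461; half-tol=0.210, Σhalf²=0.382566
  +F: nom +37.400 → Σnom=77.570; wc +0.155/-0.230 → slack +1.206/-1.691; half-tol=0.193, Σhalf²=0.419622
  -G: nom -3.900 → Σnom=73.670; wc +0.436/-0.436 → slack +1.642/-2.127; half-tol=0.436, Σhalf²=0.609718
  -H: nom -20.100 → Σnom=53.570; wc +0.040/-0.100 → slack +1.682/-2.227; half-tol=0.070, Σhalf²=0.614618
Nominal = 53.570. Worst-case = [53.570 - 2.227, 53.570 + 1.682] = [51.343, 55.252]. RSS = √0.614618 = 0.784.

nominal=53.570 wc=[51.343,55.252] rss=0.784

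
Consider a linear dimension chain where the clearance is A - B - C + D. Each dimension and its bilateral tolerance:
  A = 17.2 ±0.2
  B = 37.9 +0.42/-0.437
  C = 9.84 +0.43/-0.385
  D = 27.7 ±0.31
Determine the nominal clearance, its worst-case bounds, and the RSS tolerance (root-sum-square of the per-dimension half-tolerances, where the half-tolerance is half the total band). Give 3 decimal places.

Stack each dimension's contribution:
  +A: nom +17.200 → Σnom=17.200; wc +0.200/-0.200 → slack +0.200/-0.200; half-tol=0.200, Σhalf²=0.040000
  -B: nom -37.900 → Σnom=-20.700; wc +0.437/-0.420 → slack +0.637/-0.620; half-tol=0.428, Σhalf²=0.223612
  -C: nom -9.840 → Σnom=-30.540; wc +0.385/-0.430 → slack +1.022/-1.050; half-tol=0.407, Σhalf²=0.389668
  +D: nom +27.700 → Σnom=-2.840; wc +0.310/-0.310 → slack +1.332/-1.360; half-tol=0.310, Σhalf²=0.485768
Nominal = -2.840. Worst-case = [-2.840 - 1.360, -2.840 + 1.332] = [-4.200, -1.508]. RSS = √0.485768 = 0.697.

nominal=-2.840 wc=[-4.200,-1.508] rss=0.697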